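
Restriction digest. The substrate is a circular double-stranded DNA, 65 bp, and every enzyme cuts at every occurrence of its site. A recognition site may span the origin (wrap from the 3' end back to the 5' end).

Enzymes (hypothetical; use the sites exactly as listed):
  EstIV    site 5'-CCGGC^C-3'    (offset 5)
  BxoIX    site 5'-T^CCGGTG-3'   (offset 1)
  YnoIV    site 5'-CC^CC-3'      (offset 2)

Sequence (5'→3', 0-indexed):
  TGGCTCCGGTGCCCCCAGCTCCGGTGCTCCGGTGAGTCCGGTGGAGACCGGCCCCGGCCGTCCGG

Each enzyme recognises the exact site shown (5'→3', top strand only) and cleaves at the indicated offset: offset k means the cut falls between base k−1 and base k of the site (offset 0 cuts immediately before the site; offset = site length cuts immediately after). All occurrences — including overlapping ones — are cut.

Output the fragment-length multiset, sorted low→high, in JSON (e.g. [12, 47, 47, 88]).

[1,1,3,5,6,8,8,9,9,15]

Scan for sites:
  EstIV (CCGGCC, off=5): starts [47, 53] → cuts [52, 58]
  BxoIX (TCCGGTG, off=1): starts [4, 19, 27, 36, 60] → cuts [5, 20, 28, 37, 61]
  YnoIV (CCCC, off=2): starts [11, 12, 51] → cuts [13, 14, 53]

Pooled cuts: [5, 13, 14, 20, 28, 37, 52, 53, 58, 61]

Fragments:
  5→13: 8 bp
  13→14: 1 bp
  14→20: 6 bp
  20→28: 8 bp
  28→37: 9 bp
  37→52: 15 bp
  52→53: 1 bp
  53→58: 5 bp
  58→61: 3 bp
  61→5 (wrap): 65-61+5 = 9 bp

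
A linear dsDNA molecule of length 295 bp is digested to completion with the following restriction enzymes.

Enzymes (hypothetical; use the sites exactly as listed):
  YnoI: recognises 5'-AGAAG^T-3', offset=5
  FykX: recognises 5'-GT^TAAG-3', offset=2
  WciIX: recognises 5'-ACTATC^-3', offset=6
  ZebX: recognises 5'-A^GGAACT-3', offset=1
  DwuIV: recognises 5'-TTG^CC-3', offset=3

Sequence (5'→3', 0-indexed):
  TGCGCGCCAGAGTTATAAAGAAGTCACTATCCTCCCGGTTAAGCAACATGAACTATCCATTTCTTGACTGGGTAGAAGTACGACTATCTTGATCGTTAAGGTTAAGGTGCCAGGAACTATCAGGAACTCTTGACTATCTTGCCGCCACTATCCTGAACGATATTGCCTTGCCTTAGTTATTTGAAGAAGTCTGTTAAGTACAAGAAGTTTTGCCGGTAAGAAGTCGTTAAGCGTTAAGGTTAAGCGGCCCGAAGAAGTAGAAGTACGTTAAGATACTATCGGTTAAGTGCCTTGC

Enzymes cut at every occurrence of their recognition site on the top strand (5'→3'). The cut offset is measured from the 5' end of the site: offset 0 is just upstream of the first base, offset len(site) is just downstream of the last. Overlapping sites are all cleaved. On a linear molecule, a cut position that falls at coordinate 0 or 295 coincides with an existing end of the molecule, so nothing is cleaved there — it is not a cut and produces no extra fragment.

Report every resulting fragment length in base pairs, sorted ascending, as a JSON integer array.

Per-enzyme occurrences:
  YnoI (AGAAGT, off=5): starts [18, 73, 184, 202, 218, 252, 258] → cuts [23, 78, 189, 207, 223, 257, 263]
  FykX (GTTAAG, off=2): starts [37, 94, 100, 192, 225, 232, 238, 266, 281] → cuts [39, 96, 102, 194, 227, 234, 240, 268, 283]
  WciIX (ACTATC, off=6): starts [25, 51, 82, 115, 132, 146, 274] → cuts [31, 57, 88, 121, 138, 152, 280]
  ZebX (AGGAACT, off=1): starts [111, 121] → cuts [112, 122]
  DwuIV (TTGCC, off=3): starts [138, 162, 167, 209] → cuts [141, 165, 170, 212]

Pooled cuts: [23, 31, 39, 57, 78, 88, 96, 102, 112, 121, 122, 138, 141, 152, 165, 170, 189, 194, 207, 212, 223, 227, 234, 240, 257, 263, 268, 280, 283]

Fragment lengths:
  [0,23): 23 bp
  [23,31): 8 bp
  [31,39): 8 bp
  [39,57): 18 bp
  [57,78): 21 bp
  [78,88): 10 bp
  [88,96): 8 bp
  [96,102): 6 bp
  [102,112): 10 bp
  [112,121): 9 bp
  [121,122): 1 bp
  [122,138): 16 bp
  [138,141): 3 bp
  [141,152): 11 bp
  [152,165): 13 bp
  [165,170): 5 bp
  [170,189): 19 bp
  [189,194): 5 bp
  [194,207): 13 bp
  [207,212): 5 bp
  [212,223): 11 bp
  [223,227): 4 bp
  [227,234): 7 bp
  [234,240): 6 bp
  [240,257): 17 bp
  [257,263): 6 bp
  [263,268): 5 bp
  [268,280): 12 bp
  [280,283): 3 bp
  [283,295): 12 bp

[1,3,3,4,5,5,5,5,6,6,6,7,8,8,8,9,10,10,11,11,12,12,13,13,16,17,18,19,21,23]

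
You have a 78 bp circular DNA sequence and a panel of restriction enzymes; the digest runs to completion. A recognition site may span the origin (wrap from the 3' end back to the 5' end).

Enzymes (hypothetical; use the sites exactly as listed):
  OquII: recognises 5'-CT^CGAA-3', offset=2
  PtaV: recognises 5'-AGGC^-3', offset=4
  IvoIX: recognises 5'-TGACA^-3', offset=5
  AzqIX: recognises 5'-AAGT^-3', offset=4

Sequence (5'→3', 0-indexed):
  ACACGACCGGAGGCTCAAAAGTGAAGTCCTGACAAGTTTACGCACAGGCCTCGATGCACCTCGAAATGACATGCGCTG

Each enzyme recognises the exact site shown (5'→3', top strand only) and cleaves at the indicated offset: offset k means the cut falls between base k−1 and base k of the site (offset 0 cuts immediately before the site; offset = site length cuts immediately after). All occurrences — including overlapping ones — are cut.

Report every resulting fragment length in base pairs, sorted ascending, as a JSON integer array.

[3,5,7,8,10,10,11,12,12]

Scan for sites:
  OquII (CTCGAA, off=2): starts [59] → cuts [61]
  PtaV (AGGC, off=4): starts [10, 45] → cuts [14, 49]
  IvoIX (TGACA, off=5): starts [29, 66, 76] → cuts [3, 34, 71]
  AzqIX (AAGT, off=4): starts [18, 23, 33] → cuts [22, 27, 37]

Pooled cuts: [3, 14, 22, 27, 34, 37, 49, 61, 71]

Fragments:
  3→14: 11 bp
  14→22: 8 bp
  22→27: 5 bp
  27→34: 7 bp
  34→37: 3 bp
  37→49: 12 bp
  49→61: 12 bp
  61→71: 10 bp
  71→3 (wrap): 78-71+3 = 10 bp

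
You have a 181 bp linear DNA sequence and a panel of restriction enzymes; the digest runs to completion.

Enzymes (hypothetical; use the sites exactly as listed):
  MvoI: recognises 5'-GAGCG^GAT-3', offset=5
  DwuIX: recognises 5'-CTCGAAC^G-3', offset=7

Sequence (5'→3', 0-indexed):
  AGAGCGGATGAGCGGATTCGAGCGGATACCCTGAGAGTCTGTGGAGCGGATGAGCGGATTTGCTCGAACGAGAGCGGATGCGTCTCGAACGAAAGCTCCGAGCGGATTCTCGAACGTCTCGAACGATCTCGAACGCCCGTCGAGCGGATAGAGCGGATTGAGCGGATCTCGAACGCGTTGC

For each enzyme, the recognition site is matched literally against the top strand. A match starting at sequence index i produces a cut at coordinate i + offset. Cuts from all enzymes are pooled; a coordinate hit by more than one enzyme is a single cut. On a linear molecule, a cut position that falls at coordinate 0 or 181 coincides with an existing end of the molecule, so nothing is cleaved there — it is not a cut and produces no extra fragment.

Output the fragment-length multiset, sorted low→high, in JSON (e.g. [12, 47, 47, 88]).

[6,7,7,8,8,9,9,9,10,10,10,11,12,13,14,14,24]

Scan for sites:
  MvoI (GAGCGGAT, off=5): starts [1, 9, 19, 43, 51, 71, 99, 141, 150, 159] → cuts [6, 14, 24, 48, 56, 76, 104, 146, 155, 164]
  DwuIX (CTCGAACG, off=7): starts [62, 83, 108, 117, 127, 167] → cuts [69, 90, 115, 124, 134, 174]

All cut coordinates (distinct, sorted): [6, 14, 24, 48, 56, 69, 76, 90, 104, 115, 124, 134, 146, 155, 164, 174]

Fragments:
  [0,6): 6 bp
  [6,14): 8 bp
  [14,24): 10 bp
  [24,48): 24 bp
  [48,56): 8 bp
  [56,69): 13 bp
  [69,76): 7 bp
  [76,90): 14 bp
  [90,104): 14 bp
  [104,115): 11 bp
  [115,124): 9 bp
  [124,134): 10 bp
  [134,146): 12 bp
  [146,155): 9 bp
  [155,164): 9 bp
  [164,174): 10 bp
  [174,181): 7 bp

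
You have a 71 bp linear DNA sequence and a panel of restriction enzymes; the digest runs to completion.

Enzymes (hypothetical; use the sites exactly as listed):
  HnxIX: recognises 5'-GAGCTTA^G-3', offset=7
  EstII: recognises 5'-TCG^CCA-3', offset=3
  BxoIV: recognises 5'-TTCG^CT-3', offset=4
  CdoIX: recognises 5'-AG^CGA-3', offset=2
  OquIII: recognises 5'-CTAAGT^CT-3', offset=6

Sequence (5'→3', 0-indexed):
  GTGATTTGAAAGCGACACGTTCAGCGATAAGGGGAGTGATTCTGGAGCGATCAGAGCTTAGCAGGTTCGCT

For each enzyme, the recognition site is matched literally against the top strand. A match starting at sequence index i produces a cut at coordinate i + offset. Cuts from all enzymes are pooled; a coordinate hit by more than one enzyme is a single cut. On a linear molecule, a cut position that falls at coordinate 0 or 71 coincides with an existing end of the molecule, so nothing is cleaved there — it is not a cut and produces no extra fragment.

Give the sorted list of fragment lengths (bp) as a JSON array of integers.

[2,9,12,12,13,23]

Per-enzyme occurrences:
  HnxIX (GAGCTTAG, off=7): starts [53] → cuts [60]
  EstII (TCGCCA, off=3): no sites
  BxoIV (TTCGCT, off=4): starts [65] → cuts [69]
  CdoIX (AGCGA, off=2): starts [10, 22, 45] → cuts [12, 24, 47]
  OquIII (CTAAGTCT, off=6): no sites

All cut coordinates (distinct, sorted): [12, 24, 47, 60, 69]

Fragment lengths:
  [0,12): 12 bp
  [12,24): 12 bp
  [24,47): 23 bp
  [47,60): 13 bp
  [60,69): 9 bp
  [69,71): 2 bp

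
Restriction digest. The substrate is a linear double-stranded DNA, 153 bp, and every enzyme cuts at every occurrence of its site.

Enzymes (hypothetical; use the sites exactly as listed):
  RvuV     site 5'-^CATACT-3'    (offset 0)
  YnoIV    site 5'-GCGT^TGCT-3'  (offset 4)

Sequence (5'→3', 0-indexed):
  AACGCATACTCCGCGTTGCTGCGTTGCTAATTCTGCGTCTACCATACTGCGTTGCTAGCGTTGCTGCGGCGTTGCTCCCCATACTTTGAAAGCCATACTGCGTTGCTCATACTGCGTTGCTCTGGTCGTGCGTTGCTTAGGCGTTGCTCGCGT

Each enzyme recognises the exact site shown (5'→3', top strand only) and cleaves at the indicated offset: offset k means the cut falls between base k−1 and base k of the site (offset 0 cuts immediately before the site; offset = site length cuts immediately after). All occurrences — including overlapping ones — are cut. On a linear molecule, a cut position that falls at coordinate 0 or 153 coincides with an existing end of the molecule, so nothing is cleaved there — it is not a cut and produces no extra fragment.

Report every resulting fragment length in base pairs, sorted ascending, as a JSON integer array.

[4,4,7,8,9,9,10,10,10,11,11,12,14,16,18]

Site scan:
  RvuV CATACT/0: at [4, 42, 79, 93, 107] ⇒ [4, 42, 79, 93, 107]
  YnoIV GCGTTGCT/4: at [12, 20, 48, 57, 68, 99, 113, 129, 140] ⇒ [16, 24, 52, 61, 72, 103, 117, 133, 144]

All cut coordinates (distinct, sorted): [4, 16, 24, 42, 52, 61, 72, 79, 93, 103, 107, 117, 133, 144]

Fragment lengths:
  [0,4): 4 bp
  [4,16): 12 bp
  [16,24): 8 bp
  [24,42): 18 bp
  [42,52): 10 bp
  [52,61): 9 bp
  [61,72): 11 bp
  [72,79): 7 bp
  [79,93): 14 bp
  [93,103): 10 bp
  [103,107): 4 bp
  [107,117): 10 bp
  [117,133): 16 bp
  [133,144): 11 bp
  [144,153): 9 bp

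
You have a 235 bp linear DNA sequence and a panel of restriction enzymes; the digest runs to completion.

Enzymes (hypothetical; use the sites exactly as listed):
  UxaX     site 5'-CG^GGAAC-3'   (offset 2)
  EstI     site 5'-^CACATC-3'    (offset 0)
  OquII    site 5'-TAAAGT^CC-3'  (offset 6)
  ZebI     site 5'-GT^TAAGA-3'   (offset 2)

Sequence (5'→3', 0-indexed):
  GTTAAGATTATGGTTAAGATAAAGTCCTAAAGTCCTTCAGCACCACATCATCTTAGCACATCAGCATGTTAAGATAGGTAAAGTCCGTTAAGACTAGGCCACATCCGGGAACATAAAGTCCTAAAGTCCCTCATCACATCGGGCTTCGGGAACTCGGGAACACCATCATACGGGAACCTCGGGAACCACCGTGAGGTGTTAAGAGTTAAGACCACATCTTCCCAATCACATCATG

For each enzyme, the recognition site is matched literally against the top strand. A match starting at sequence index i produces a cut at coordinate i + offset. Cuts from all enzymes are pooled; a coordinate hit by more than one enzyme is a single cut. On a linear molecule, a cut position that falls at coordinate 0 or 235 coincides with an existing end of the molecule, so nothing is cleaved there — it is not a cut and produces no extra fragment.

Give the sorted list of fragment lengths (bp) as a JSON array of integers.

Scan for sites:
  UxaX (CGGGAAC, off=2): starts [105, 146, 154, 170, 179] → cuts [107, 148, 156, 172, 181]
  EstI (CACATC, off=0): starts [43, 56, 99, 134, 212, 226] → cuts [43, 56, 99, 134, 212, 226]
  OquII (TAAAGTCC, off=6): starts [19, 27, 78, 113, 121] → cuts [25, 33, 84, 119, 127]
  ZebI (GTTAAGA, off=2): starts [0, 12, 67, 86, 197, 204] → cuts [2, 14, 69, 88, 199, 206]

Pooled cuts: [2, 14, 25, 33, 43, 56, 69, 84, 88, 99, 107, 119, 127, 134, 148, 156, 172, 181, 199, 206, 212, 226]

Fragment lengths:
  [0,2): 2 bp
  [2,14): 12 bp
  [14,25): 11 bp
  [25,33): 8 bp
  [33,43): 10 bp
  [43,56): 13 bp
  [56,69): 13 bp
  [69,84): 15 bp
  [84,88): 4 bp
  [88,99): 11 bp
  [99,107): 8 bp
  [107,119): 12 bp
  [119,127): 8 bp
  [127,134): 7 bp
  [134,148): 14 bp
  [148,156): 8 bp
  [156,172): 16 bp
  [172,181): 9 bp
  [181,199): 18 bp
  [199,206): 7 bp
  [206,212): 6 bp
  [212,226): 14 bp
  [226,235): 9 bp

[2,4,6,7,7,8,8,8,8,9,9,10,11,11,12,12,13,13,14,14,15,16,18]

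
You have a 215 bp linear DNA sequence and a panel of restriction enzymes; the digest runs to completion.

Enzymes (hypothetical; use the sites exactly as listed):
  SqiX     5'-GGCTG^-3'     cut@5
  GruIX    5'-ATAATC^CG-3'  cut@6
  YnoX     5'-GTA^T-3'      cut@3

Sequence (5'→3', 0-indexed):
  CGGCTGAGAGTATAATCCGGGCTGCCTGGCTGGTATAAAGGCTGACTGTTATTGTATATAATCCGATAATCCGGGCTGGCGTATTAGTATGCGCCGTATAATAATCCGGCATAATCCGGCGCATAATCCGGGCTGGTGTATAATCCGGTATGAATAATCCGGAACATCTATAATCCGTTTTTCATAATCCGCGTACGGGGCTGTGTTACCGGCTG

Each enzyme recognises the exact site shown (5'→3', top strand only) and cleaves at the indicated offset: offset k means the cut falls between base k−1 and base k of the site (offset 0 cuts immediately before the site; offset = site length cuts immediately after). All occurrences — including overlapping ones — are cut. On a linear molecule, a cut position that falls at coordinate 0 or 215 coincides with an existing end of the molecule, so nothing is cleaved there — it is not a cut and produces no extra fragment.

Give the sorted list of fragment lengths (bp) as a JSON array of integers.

Per-enzyme occurrences:
  SqiX GGCTG/5: at [1, 19, 27, 39, 73, 130, 198, 210] ⇒ [6, 24, 32, 44, 78, 135, 203] (position 215 is a terminus of the linear molecule — no cut)
  GruIX ATAATCCG/6: at [11, 57, 65, 100, 110, 122, 139, 153, 169, 183] ⇒ [17, 63, 71, 106, 116, 128, 145, 159, 175, 189]
  YnoX GTAT/3: at [9, 32, 53, 80, 86, 95, 137, 147] ⇒ [12, 35, 56, 83, 89, 98, 140, 150]

Pooled cuts: [6, 12, 17, 24, 32, 35, 44, 56, 63, 71, 78, 83, 89, 98, 106, 116, 128, 135, 140, 145, 150, 159, 175, 189, 203]

Fragments:
  [0,6): 6 bp
  [6,12): 6 bp
  [12,17): 5 bp
  [17,24): 7 bp
  [24,32): 8 bp
  [32,35): 3 bp
  [35,44): 9 bp
  [44,56): 12 bp
  [56,63): 7 bp
  [63,71): 8 bp
  [71,78): 7 bp
  [78,83): 5 bp
  [83,89): 6 bp
  [89,98): 9 bp
  [98,106): 8 bp
  [106,116): 10 bp
  [116,128): 12 bp
  [128,135): 7 bp
  [135,140): 5 bp
  [140,145): 5 bp
  [145,150): 5 bp
  [150,159): 9 bp
  [159,175): 16 bp
  [175,189): 14 bp
  [189,203): 14 bp
  [203,215): 12 bp

[3,5,5,5,5,5,6,6,6,7,7,7,7,8,8,8,9,9,9,10,12,12,12,14,14,16]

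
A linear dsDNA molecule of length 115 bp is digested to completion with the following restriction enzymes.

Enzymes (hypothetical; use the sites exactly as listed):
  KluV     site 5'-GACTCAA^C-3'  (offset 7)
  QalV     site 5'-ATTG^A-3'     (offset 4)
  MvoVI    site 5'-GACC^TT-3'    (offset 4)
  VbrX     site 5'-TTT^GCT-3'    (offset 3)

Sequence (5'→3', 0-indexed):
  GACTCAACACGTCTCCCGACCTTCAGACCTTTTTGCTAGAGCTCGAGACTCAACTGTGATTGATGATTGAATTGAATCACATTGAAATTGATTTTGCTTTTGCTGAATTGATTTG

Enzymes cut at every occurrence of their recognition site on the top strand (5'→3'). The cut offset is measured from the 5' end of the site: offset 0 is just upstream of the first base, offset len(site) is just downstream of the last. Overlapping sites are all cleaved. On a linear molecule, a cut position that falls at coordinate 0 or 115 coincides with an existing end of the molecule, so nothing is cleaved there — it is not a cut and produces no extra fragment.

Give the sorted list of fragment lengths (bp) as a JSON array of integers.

Scan for sites:
  KluV (GACTCAAC, off=7): starts [0, 46] → cuts [7, 53]
  QalV (ATTGA, off=4): starts [58, 65, 70, 80, 86, 106] → cuts [62, 69, 74, 84, 90, 110]
  MvoVI (GACCTT, off=4): starts [17, 25] → cuts [21, 29]
  VbrX (TTTGCT, off=3): starts [31, 92, 98] → cuts [34, 95, 101]

All cut coordinates (distinct, sorted): [7, 21, 29, 34, 53, 62, 69, 74, 84, 90, 95, 101, 110]

Fragments:
  [0,7): 7 bp
  [7,21): 14 bp
  [21,29): 8 bp
  [29,34): 5 bp
  [34,53): 19 bp
  [53,62): 9 bp
  [62,69): 7 bp
  [69,74): 5 bp
  [74,84): 10 bp
  [84,90): 6 bp
  [90,95): 5 bp
  [95,101): 6 bp
  [101,110): 9 bp
  [110,115): 5 bp

[5,5,5,5,6,6,7,7,8,9,9,10,14,19]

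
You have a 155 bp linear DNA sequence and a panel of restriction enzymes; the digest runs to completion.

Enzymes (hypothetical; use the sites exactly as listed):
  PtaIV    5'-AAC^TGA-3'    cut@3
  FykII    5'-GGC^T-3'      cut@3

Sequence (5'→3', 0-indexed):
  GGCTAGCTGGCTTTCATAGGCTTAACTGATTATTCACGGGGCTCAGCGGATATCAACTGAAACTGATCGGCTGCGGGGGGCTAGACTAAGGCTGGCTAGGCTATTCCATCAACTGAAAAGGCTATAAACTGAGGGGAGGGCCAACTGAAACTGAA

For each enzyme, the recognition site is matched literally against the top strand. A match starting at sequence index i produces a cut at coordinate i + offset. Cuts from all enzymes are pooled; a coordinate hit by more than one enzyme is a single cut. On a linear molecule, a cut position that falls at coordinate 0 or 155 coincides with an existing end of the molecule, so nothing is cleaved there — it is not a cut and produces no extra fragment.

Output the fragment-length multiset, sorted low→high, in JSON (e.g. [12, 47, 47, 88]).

[3,4,4,5,5,6,6,7,8,8,9,10,10,11,12,15,16,16]

Scan for sites:
  PtaIV AACTGA/3: at [23, 54, 60, 110, 126, 142, 148] ⇒ [26, 57, 63, 113, 129, 145, 151]
  FykII GGCT/3: at [0, 8, 18, 39, 68, 78, 89, 93, 98, 119] ⇒ [3, 11, 21, 42, 71, 81, 92, 96, 101, 122]

Pooled cuts: [3, 11, 21, 26, 42, 57, 63, 71, 81, 92, 96, 101, 113, 122, 129, 145, 151]

Fragment lengths:
  [0,3): 3 bp
  [3,11): 8 bp
  [11,21): 10 bp
  [21,26): 5 bp
  [26,42): 16 bp
  [42,57): 15 bp
  [57,63): 6 bp
  [63,71): 8 bp
  [71,81): 10 bp
  [81,92): 11 bp
  [92,96): 4 bp
  [96,101): 5 bp
  [101,113): 12 bp
  [113,122): 9 bp
  [122,129): 7 bp
  [129,145): 16 bp
  [145,151): 6 bp
  [151,155): 4 bp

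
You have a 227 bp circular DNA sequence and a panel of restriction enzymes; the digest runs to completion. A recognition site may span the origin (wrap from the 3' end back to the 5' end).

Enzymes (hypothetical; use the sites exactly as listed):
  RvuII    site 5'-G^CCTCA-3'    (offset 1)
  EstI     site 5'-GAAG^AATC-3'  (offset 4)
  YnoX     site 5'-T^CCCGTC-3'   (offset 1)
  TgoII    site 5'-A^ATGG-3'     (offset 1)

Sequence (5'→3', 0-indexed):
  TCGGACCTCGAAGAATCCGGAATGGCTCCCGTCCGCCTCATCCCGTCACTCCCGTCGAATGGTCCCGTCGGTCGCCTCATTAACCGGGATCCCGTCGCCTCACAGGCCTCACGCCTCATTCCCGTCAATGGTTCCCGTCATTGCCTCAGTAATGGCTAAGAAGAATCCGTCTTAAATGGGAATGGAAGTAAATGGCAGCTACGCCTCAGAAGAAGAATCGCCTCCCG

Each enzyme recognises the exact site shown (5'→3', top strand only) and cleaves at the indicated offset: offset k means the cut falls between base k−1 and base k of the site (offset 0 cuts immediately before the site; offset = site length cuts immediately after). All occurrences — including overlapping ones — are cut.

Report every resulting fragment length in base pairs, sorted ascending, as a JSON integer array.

[5,6,6,6,6,7,7,7,7,8,8,8,8,8,9,9,10,10,11,12,12,12,12,16,17]

Per-enzyme occurrences:
  RvuII (GCCTCA, off=1): starts [34, 73, 96, 105, 112, 142, 202] → cuts [35, 74, 97, 106, 113, 143, 203]
  EstI (GAAGAATC, off=4): starts [9, 159, 211] → cuts [13, 163, 215]
  YnoX (TCCCGTC, off=1): starts [26, 40, 49, 62, 89, 119, 132, 222] → cuts [27, 41, 50, 63, 90, 120, 133, 223]
  TgoII (AATGG, off=1): starts [20, 57, 126, 150, 174, 180, 190] → cuts [21, 58, 127, 151, 175, 181, 191]

All cut coordinates (distinct, sorted): [13, 21, 27, 35, 41, 50, 58, 63, 74, 90, 97, 106, 113, 120, 127, 133, 143, 151, 163, 175, 181, 191, 203, 215, 223]

Fragment lengths:
  13→21: 8 bp
  21→27: 6 bp
  27→35: 8 bp
  35→41: 6 bp
  41→50: 9 bp
  50→58: 8 bp
  58→63: 5 bp
  63→74: 11 bp
  74→90: 16 bp
  90→97: 7 bp
  97→106: 9 bp
  106→113: 7 bp
  113→120: 7 bp
  120→127: 7 bp
  127→133: 6 bp
  133→143: 10 bp
  143→151: 8 bp
  151→163: 12 bp
  163→175: 12 bp
  175→181: 6 bp
  181→191: 10 bp
  191→203: 12 bp
  203→215: 12 bp
  215→223: 8 bp
  223→13 (wrap): 227-223+13 = 17 bp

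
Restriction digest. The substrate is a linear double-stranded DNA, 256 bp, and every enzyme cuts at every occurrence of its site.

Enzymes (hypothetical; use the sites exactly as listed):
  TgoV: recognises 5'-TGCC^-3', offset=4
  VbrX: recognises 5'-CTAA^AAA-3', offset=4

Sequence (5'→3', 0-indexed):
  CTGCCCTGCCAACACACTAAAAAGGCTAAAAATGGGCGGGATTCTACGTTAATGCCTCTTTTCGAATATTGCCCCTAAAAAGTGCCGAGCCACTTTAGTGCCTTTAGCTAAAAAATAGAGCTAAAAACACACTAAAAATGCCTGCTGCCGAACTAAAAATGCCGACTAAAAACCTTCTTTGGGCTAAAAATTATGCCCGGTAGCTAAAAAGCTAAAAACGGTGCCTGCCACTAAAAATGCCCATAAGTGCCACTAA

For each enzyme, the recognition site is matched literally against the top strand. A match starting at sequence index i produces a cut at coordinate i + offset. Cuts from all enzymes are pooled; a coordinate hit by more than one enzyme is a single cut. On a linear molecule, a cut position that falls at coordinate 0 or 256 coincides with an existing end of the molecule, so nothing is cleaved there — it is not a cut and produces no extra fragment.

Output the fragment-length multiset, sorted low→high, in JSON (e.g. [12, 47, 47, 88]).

Site scan:
  TgoV (TGCC, off=4): starts [1, 6, 52, 69, 82, 98, 138, 145, 159, 193, 221, 225, 237, 247] → cuts [5, 10, 56, 73, 86, 102, 142, 149, 163, 197, 225, 229, 241, 251]
  VbrX (CTAAAAA, off=4): starts [16, 25, 74, 107, 120, 131, 152, 165, 183, 203, 211, 230] → cuts [20, 29, 78, 111, 124, 135, 156, 169, 187, 207, 215, 234]

All cut coordinates (distinct, sorted): [5, 10, 20, 29, 56, 73, 78, 86, 102, 111, 124, 135, 142, 149, 156, 163, 169, 187, 197, 207, 215, 225, 229, 234, 241, 251]

Fragment lengths:
  [0,5): 5 bp
  [5,10): 5 bp
  [10,20): 10 bp
  [20,29): 9 bp
  [29,56): 27 bp
  [56,73): 17 bp
  [73,78): 5 bp
  [78,86): 8 bp
  [86,102): 16 bp
  [102,111): 9 bp
  [111,124): 13 bp
  [124,135): 11 bp
  [135,142): 7 bp
  [142,149): 7 bp
  [149,156): 7 bp
  [156,163): 7 bp
  [163,169): 6 bp
  [169,187): 18 bp
  [187,197): 10 bp
  [197,207): 10 bp
  [207,215): 8 bp
  [215,225): 10 bp
  [225,229): 4 bp
  [229,234): 5 bp
  [234,241): 7 bp
  [241,251): 10 bp
  [251,256): 5 bp

[4,5,5,5,5,5,6,7,7,7,7,7,8,8,9,9,10,10,10,10,10,11,13,16,17,18,27]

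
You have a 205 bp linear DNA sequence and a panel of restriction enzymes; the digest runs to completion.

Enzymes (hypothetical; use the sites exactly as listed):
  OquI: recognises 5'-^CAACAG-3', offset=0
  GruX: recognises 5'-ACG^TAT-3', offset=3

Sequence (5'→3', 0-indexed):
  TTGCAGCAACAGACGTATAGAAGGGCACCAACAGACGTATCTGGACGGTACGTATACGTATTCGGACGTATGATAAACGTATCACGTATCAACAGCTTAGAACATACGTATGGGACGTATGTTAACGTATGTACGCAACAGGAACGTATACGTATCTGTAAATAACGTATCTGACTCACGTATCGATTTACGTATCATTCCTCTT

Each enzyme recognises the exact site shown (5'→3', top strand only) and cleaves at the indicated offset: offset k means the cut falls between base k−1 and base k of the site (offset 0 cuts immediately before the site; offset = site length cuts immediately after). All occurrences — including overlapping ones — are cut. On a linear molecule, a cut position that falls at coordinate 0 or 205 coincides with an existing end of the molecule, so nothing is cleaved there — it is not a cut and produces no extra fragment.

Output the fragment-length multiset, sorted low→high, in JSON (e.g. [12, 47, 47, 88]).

Site scan:
  OquI (CAACAG, off=0): starts [6, 28, 89, 135] → cuts [6, 28, 89, 135]
  GruX (ACGTAT, off=3): starts [12, 34, 49, 55, 65, 76, 83, 105, 114, 124, 143, 149, 164, 177, 189] → cuts [15, 37, 52, 58, 68, 79, 86, 108, 117, 127, 146, 152, 167, 180, 192]

All cut coordinates (distinct, sorted): [6, 15, 28, 37, 52, 58, 68, 79, 86, 89, 108, 117, 127, 135, 146, 152, 167, 180, 192]

Fragments:
  [0,6): 6 bp
  [6,15): 9 bp
  [15,28): 13 bp
  [28,37): 9 bp
  [37,52): 15 bp
  [52,58): 6 bp
  [58,68): 10 bp
  [68,79): 11 bp
  [79,86): 7 bp
  [86,89): 3 bp
  [89,108): 19 bp
  [108,117): 9 bp
  [117,127): 10 bp
  [127,135): 8 bp
  [135,146): 11 bp
  [146,152): 6 bp
  [152,167): 15 bp
  [167,180): 13 bp
  [180,192): 12 bp
  [192,205): 13 bp

[3,6,6,6,7,8,9,9,9,10,10,11,11,12,13,13,13,15,15,19]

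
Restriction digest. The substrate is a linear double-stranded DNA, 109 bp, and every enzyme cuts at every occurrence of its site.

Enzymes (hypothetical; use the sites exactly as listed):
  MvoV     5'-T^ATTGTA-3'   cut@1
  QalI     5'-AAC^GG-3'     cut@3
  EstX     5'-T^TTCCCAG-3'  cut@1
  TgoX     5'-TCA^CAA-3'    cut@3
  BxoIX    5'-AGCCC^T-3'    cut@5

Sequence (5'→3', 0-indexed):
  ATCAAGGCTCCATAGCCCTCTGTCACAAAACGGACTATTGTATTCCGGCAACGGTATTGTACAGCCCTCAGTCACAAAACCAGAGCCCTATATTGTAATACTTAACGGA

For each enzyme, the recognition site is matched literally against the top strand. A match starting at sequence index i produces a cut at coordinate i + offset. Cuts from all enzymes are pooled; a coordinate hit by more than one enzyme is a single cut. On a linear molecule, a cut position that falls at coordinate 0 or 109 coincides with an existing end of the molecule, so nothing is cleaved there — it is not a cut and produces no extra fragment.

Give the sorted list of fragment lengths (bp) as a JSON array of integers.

[3,3,3,5,6,7,7,12,14,15,16,18]

Site scan:
  MvoV TATTGTA/1: at [35, 54, 90] ⇒ [36, 55, 91]
  QalI AACGG/3: at [28, 49, 103] ⇒ [31, 52, 106]
  EstX (TTTCCCAG, off=1): no sites
  TgoX TCACAA/3: at [22, 71] ⇒ [25, 74]
  BxoIX AGCCCT/5: at [13, 62, 83] ⇒ [18, 67, 88]

All cut coordinates (distinct, sorted): [18, 25, 31, 36, 52, 55, 67, 74, 88, 91, 106]

Fragments:
  [0,18): 18 bp
  [18,25): 7 bp
  [25,31): 6 bp
  [31,36): 5 bp
  [36,52): 16 bp
  [52,55): 3 bp
  [55,67): 12 bp
  [67,74): 7 bp
  [74,88): 14 bp
  [88,91): 3 bp
  [91,106): 15 bp
  [106,109): 3 bp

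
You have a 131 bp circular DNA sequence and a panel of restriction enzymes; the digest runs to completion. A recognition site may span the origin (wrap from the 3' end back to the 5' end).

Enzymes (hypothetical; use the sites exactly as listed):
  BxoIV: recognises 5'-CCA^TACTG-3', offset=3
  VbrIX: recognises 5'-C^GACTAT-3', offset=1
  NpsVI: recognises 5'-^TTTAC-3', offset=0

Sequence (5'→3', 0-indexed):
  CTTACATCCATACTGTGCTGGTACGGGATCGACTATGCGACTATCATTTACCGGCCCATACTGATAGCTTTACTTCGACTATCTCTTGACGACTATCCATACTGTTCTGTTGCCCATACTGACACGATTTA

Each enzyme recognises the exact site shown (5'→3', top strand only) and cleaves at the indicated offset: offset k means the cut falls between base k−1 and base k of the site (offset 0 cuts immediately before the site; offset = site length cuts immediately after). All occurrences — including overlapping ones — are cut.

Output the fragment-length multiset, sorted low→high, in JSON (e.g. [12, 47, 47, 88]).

[8,8,8,9,10,11,12,14,14,17,20]

Site scan:
  BxoIV CCATACTG/3: at [7, 55, 96, 113] ⇒ [10, 58, 99, 116]
  VbrIX CGACTAT/1: at [29, 37, 75, 89] ⇒ [30, 38, 76, 90]
  NpsVI TTTAC/0: at [46, 68, 127] ⇒ [46, 68, 127]

All cut coordinates (distinct, sorted): [10, 30, 38, 46, 58, 68, 76, 90, 99, 116, 127]

Fragment lengths:
  10→30: 20 bp
  30→38: 8 bp
  38→46: 8 bp
  46→58: 12 bp
  58→68: 10 bp
  68→76: 8 bp
  76→90: 14 bp
  90→99: 9 bp
  99→116: 17 bp
  116→127: 11 bp
  127→10 (wrap): 131-127+10 = 14 bp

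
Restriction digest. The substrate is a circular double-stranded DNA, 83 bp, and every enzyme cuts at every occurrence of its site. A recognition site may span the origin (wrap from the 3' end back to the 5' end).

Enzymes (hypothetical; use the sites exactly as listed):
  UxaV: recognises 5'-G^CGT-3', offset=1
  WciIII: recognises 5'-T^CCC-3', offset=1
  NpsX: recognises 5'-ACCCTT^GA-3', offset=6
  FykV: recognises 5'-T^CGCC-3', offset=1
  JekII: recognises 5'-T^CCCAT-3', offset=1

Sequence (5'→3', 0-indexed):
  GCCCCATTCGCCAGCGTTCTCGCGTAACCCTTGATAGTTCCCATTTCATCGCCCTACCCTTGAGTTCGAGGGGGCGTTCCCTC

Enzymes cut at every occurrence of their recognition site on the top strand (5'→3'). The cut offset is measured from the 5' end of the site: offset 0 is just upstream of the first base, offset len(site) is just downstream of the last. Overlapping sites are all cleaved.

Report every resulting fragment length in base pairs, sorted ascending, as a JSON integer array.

[4,4,6,7,8,9,10,10,12,13]

Scan for sites:
  UxaV GCGT/1: at [13, 21, 73] ⇒ [14, 22, 74]
  WciIII TCCC/1: at [38, 77] ⇒ [39, 78]
  NpsX ACCCTTGA/6: at [26, 55] ⇒ [32, 61]
  FykV TCGCC/1: at [7, 48, 81] ⇒ [8, 49, 82]
  JekII TCCCAT/1: at [38] ⇒ [39]

Pooled cuts: [8, 14, 22, 32, 39, 49, 61, 74, 78, 82]

Fragment lengths:
  8→14: 6 bp
  14→22: 8 bp
  22→32: 10 bp
  32→39: 7 bp
  39→49: 10 bp
  49→61: 12 bp
  61→74: 13 bp
  74→78: 4 bp
  78→82: 4 bp
  82→8 (wrap): 83-82+8 = 9 bp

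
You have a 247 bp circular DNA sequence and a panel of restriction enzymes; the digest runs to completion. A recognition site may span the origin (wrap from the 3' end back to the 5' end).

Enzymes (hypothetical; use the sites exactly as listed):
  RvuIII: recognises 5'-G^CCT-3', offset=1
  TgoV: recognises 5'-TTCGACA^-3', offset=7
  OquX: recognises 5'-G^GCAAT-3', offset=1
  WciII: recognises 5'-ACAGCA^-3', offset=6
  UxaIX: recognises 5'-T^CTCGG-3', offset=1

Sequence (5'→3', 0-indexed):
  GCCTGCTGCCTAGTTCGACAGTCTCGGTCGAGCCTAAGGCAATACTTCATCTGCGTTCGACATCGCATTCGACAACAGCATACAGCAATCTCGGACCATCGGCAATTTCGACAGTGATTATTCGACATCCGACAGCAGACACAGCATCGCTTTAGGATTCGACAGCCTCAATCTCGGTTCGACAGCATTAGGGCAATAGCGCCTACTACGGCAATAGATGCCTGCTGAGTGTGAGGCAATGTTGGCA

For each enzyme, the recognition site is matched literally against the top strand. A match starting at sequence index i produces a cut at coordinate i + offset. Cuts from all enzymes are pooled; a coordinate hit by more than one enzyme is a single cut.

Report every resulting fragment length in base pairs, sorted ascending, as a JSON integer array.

[1,2,2,3,5,6,6,7,7,7,9,9,9,10,10,10,12,12,12,12,12,13,14,15,18,24]

Site scan:
  RvuIII GCCT/1: at [0, 7, 31, 164, 200, 219] ⇒ [1, 8, 32, 165, 201, 220]
  TgoV TTCGACA/7: at [13, 55, 67, 106, 120, 157, 177] ⇒ [20, 62, 74, 113, 127, 164, 184]
  OquX GGCAAT/1: at [37, 100, 191, 209, 234] ⇒ [38, 101, 192, 210, 235]
  WciII ACAGCA/6: at [74, 81, 131, 140, 181] ⇒ [80, 87, 137, 146, 187]
  UxaIX TCTCGG/1: at [21, 88, 171] ⇒ [22, 89, 172]

All cut coordinates (distinct, sorted): [1, 8, 20, 22, 32, 38, 62, 74, 80, 87, 89, 101, 113, 127, 137, 146, 164, 165, 172, 184, 187, 192, 201, 210, 220, 235]

Fragments:
  1→8: 7 bp
  8→20: 12 bp
  20→22: 2 bp
  22→32: 10 bp
  32→38: 6 bp
  38→62: 24 bp
  62→74: 12 bp
  74→80: 6 bp
  80→87: 7 bp
  87→89: 2 bp
  89→101: 12 bp
  101→113: 12 bp
  113→127: 14 bp
  127→137: 10 bp
  137→146: 9 bp
  146→164: 18 bp
  164→165: 1 bp
  165→172: 7 bp
  172→184: 12 bp
  184→187: 3 bp
  187→192: 5 bp
  192→201: 9 bp
  201→210: 9 bp
  210→220: 10 bp
  220→235: 15 bp
  235→1 (wrap): 247-235+1 = 13 bp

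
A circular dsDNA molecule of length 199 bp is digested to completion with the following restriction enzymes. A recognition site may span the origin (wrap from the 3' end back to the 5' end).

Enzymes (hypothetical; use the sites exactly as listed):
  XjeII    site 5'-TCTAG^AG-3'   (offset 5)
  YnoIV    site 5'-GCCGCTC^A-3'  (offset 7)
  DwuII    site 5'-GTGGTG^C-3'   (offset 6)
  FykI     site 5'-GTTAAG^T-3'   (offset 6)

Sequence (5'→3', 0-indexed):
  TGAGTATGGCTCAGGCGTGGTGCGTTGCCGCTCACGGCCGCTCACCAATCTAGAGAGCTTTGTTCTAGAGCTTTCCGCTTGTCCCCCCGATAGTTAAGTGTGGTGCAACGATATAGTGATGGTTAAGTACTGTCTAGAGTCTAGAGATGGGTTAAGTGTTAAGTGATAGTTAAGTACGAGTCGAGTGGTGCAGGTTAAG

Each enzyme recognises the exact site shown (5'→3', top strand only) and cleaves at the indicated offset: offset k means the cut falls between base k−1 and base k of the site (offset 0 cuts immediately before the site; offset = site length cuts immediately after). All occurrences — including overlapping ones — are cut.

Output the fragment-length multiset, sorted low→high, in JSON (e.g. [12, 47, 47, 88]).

Per-enzyme occurrences:
  XjeII (TCTAGAG, off=5): starts [48, 63, 132, 139] → cuts [53, 68, 137, 144]
  YnoIV (GCCGCTCA, off=7): starts [26, 36] → cuts [33, 43]
  DwuII (GTGGTGC, off=6): starts [16, 99, 184] → cuts [22, 105, 190]
  FykI (GTTAAGT, off=6): starts [92, 121, 150, 157, 168, 193] → cuts [0, 98, 127, 156, 163, 174]

All cut coordinates (distinct, sorted): [0, 22, 33, 43, 53, 68, 98, 105, 127, 137, 144, 156, 163, 174, 190]

Fragment lengths:
  0→22: 22 bp
  22→33: 11 bp
  33→43: 10 bp
  43→53: 10 bp
  53→68: 15 bp
  68→98: 30 bp
  98→105: 7 bp
  105→127: 22 bp
  127→137: 10 bp
  137→144: 7 bp
  144→156: 12 bp
  156→163: 7 bp
  163→174: 11 bp
  174→190: 16 bp
  190→0 (wrap): 199-190+0 = 9 bp

[7,7,7,9,10,10,10,11,11,12,15,16,22,22,30]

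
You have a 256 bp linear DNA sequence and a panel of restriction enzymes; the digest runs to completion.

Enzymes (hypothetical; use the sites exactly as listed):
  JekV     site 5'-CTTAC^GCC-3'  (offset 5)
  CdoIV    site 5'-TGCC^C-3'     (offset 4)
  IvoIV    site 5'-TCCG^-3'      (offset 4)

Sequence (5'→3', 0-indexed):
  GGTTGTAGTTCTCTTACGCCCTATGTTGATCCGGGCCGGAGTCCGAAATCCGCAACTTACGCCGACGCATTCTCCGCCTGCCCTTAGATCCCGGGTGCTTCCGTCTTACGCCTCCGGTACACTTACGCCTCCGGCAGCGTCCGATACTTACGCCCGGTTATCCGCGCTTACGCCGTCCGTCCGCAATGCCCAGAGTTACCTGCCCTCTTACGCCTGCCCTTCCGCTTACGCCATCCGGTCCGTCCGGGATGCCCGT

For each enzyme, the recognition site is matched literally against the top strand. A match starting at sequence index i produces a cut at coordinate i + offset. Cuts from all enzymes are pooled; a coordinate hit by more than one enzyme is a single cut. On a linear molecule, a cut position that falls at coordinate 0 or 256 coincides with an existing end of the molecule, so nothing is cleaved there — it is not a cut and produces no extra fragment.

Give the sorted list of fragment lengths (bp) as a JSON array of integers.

Per-enzyme occurrences:
  JekV (CTTACGCC, off=5): starts [12, 55, 104, 121, 146, 166, 206, 224] → cuts [17, 60, 109, 126, 151, 171, 211, 229]
  CdoIV (TGCCC, off=4): starts [78, 186, 200, 214, 249] → cuts [82, 190, 204, 218, 253]
  IvoIV (TCCG, off=4): starts [29, 41, 48, 72, 99, 112, 129, 139, 160, 175, 179, 220, 233, 238, 242] → cuts [33, 45, 52, 76, 103, 116, 133, 143, 164, 179, 183, 224, 237, 242, 246]

Pooled cuts: [17, 33, 45, 52, 60, 76, 82, 103, 109, 116, 126, 133, 143, 151, 164, 171, 179, 183, 190, 204, 211, 218, 224, 229, 237, 242, 246, 253]

Fragment lengths:
  [0,17): 17 bp
  [17,33): 16 bp
  [33,45): 12 bp
  [45,52): 7 bp
  [52,60): 8 bp
  [60,76): 16 bp
  [76,82): 6 bp
  [82,103): 21 bp
  [103,109): 6 bp
  [109,116): 7 bp
  [116,126): 10 bp
  [126,133): 7 bp
  [133,143): 10 bp
  [143,151): 8 bp
  [151,164): 13 bp
  [164,171): 7 bp
  [171,179): 8 bp
  [179,183): 4 bp
  [183,190): 7 bp
  [190,204): 14 bp
  [204,211): 7 bp
  [211,218): 7 bp
  [218,224): 6 bp
  [224,229): 5 bp
  [229,237): 8 bp
  [237,242): 5 bp
  [242,246): 4 bp
  [246,253): 7 bp
  [253,256): 3 bp

[3,4,4,5,5,6,6,6,7,7,7,7,7,7,7,7,8,8,8,8,10,10,12,13,14,16,16,17,21]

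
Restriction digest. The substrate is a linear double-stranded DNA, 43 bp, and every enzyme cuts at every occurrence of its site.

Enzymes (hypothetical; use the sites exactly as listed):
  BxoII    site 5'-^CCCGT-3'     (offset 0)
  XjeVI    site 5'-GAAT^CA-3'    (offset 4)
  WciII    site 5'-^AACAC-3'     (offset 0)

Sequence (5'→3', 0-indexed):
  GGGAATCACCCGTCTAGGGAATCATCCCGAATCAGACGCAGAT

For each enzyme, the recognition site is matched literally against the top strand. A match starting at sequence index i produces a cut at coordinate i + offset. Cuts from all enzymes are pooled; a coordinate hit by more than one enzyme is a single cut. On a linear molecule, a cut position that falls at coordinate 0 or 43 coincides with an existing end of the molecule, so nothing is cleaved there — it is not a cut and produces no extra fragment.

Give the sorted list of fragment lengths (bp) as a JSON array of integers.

[2,6,10,11,14]

Scan for sites:
  BxoII CCCGT/0: at [8] ⇒ [8]
  XjeVI GAATCA/4: at [2, 18, 28] ⇒ [6, 22, 32]
  WciII (AACAC, off=0): no sites

All cut coordinates (distinct, sorted): [6, 8, 22, 32]

Fragment lengths:
  [0,6): 6 bp
  [6,8): 2 bp
  [8,22): 14 bp
  [22,32): 10 bp
  [32,43): 11 bp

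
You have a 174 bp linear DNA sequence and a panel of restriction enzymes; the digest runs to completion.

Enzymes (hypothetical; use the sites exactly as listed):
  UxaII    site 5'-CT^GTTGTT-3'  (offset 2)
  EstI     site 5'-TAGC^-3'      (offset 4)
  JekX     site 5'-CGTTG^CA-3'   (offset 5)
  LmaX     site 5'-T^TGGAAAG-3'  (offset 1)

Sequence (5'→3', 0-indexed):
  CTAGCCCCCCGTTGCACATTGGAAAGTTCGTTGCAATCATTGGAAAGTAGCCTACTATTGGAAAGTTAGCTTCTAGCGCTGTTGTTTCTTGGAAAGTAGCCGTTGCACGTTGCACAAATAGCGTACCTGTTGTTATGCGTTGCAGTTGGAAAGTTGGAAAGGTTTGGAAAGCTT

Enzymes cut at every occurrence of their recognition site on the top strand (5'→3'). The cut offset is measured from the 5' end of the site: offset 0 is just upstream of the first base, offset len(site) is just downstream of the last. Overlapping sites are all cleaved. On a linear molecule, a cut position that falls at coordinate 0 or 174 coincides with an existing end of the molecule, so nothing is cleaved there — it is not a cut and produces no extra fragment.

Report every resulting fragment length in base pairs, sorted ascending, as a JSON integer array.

Scan for sites:
  UxaII (CTGTTGTT, off=2): starts [78, 126] → cuts [80, 128]
  EstI (TAGC, off=4): starts [1, 47, 66, 73, 96, 118] → cuts [5, 51, 70, 77, 100, 122]
  JekX (CGTTGCA, off=5): starts [9, 28, 100, 107, 137] → cuts [14, 33, 105, 112, 142]
  LmaX (TTGGAAAG, off=1): starts [18, 39, 57, 88, 145, 153, 163] → cuts [19, 40, 58, 89, 146, 154, 164]

Pooled cuts: [5, 14, 19, 33, 40, 51, 58, 70, 77, 80, 89, 100, 105, 112, 122, 128, 142, 146, 154, 164]

Fragment lengths:
  [0,5): 5 bp
  [5,14): 9 bp
  [14,19): 5 bp
  [19,33): 14 bp
  [33,40): 7 bp
  [40,51): 11 bp
  [51,58): 7 bp
  [58,70): 12 bp
  [70,77): 7 bp
  [77,80): 3 bp
  [80,89): 9 bp
  [89,100): 11 bp
  [100,105): 5 bp
  [105,112): 7 bp
  [112,122): 10 bp
  [122,128): 6 bp
  [128,142): 14 bp
  [142,146): 4 bp
  [146,154): 8 bp
  [154,164): 10 bp
  [164,174): 10 bp

[3,4,5,5,5,6,7,7,7,7,8,9,9,10,10,10,11,11,12,14,14]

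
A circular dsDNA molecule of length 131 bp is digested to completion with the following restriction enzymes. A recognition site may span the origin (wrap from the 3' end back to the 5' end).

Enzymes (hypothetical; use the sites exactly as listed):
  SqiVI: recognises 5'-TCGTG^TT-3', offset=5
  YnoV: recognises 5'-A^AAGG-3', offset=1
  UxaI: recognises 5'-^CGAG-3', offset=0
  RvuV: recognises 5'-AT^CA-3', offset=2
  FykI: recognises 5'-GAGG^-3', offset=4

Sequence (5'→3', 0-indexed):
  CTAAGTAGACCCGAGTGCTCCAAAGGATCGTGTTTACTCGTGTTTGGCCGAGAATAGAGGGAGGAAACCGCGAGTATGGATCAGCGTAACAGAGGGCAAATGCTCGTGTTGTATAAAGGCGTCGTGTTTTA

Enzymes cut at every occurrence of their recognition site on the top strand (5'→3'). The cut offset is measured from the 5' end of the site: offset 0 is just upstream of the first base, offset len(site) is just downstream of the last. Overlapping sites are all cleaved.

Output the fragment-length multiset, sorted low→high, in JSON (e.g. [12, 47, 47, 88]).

Per-enzyme occurrences:
  SqiVI TCGTGTT/5: at [27, 37, 103, 121] ⇒ [32, 42, 108, 126]
  YnoV AAAGG/1: at [21, 114] ⇒ [22, 115]
  UxaI CGAG/0: at [11, 48, 70] ⇒ [11, 48, 70]
  RvuV ATCA/2: at [79] ⇒ [81]
  FykI GAGG/4: at [56, 60, 91] ⇒ [60, 64, 95]

Pooled cuts: [11, 22, 32, 42, 48, 60, 64, 70, 81, 95, 108, 115, 126]

Fragments:
  11→22: 11 bp
  22→32: 10 bp
  32→42: 10 bp
  42→48: 6 bp
  48→60: 12 bp
  60→64: 4 bp
  64→70: 6 bp
  70→81: 11 bp
  81→95: 14 bp
  95→108: 13 bp
  108→115: 7 bp
  115→126: 11 bp
  126→11 (wrap): 131-126+11 = 16 bp

[4,6,6,7,10,10,11,11,11,12,13,14,16]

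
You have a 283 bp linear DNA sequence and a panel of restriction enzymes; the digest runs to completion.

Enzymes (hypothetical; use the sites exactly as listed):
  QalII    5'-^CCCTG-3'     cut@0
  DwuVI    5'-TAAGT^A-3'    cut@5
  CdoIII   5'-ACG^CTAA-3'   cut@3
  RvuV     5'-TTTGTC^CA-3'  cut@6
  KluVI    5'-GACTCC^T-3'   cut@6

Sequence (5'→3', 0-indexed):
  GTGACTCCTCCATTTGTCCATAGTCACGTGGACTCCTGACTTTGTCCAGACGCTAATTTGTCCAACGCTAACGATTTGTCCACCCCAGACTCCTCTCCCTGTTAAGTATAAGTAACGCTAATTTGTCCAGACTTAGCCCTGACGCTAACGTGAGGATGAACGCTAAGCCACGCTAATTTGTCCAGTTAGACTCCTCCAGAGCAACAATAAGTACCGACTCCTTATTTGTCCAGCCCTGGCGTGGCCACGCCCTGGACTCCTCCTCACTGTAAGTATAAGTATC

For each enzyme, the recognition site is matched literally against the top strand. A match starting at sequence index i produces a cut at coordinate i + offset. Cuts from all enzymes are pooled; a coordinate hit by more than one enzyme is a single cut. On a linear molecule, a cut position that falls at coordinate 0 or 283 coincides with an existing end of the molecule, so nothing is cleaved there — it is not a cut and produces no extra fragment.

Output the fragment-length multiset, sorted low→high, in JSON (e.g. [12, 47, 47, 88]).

Site scan:
  QalII (CCCTG, off=0): starts [96, 136, 233, 249] → cuts [96, 136, 233, 249]
  DwuVI (TAAGTA, off=5): starts [102, 108, 207, 269, 275] → cuts [107, 113, 212, 274, 280]
  CdoIII (ACGCTAA, off=3): starts [49, 64, 114, 141, 159, 169] → cuts [52, 67, 117, 144, 162, 172]
  RvuV (TTTGTCCA, off=6): starts [12, 40, 56, 74, 121, 176, 224] → cuts [18, 46, 62, 80, 127, 182, 230]
  KluVI (GACTCCT, off=6): starts [2, 30, 87, 188, 215, 254] → cuts [8, 36, 93, 194, 221, 260]

Pooled cuts: [8, 18, 36, 46, 52, 62, 67, 80, 93, 96, 107, 113, 117, 127, 136, 144, 162, 172, 182, 194, 212, 221, 230, 233, 249, 260, 274, 280]

Fragment lengths:
  [0,8): 8 bp
  [8,18): 10 bp
  [18,36): 18 bp
  [36,46): 10 bp
  [46,52): 6 bp
  [52,62): 10 bp
  [62,67): 5 bp
  [67,80): 13 bp
  [80,93): 13 bp
  [93,96): 3 bp
  [96,107): 11 bp
  [107,113): 6 bp
  [113,117): 4 bp
  [117,127): 10 bp
  [127,136): 9 bp
  [136,144): 8 bp
  [144,162): 18 bp
  [162,172): 10 bp
  [172,182): 10 bp
  [182,194): 12 bp
  [194,212): 18 bp
  [212,221): 9 bp
  [221,230): 9 bp
  [230,233): 3 bp
  [233,249): 16 bp
  [249,260): 11 bp
  [260,274): 14 bp
  [274,280): 6 bp
  [280,283): 3 bp

[3,3,3,4,5,6,6,6,8,8,9,9,9,10,10,10,10,10,10,11,11,12,13,13,14,16,18,18,18]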